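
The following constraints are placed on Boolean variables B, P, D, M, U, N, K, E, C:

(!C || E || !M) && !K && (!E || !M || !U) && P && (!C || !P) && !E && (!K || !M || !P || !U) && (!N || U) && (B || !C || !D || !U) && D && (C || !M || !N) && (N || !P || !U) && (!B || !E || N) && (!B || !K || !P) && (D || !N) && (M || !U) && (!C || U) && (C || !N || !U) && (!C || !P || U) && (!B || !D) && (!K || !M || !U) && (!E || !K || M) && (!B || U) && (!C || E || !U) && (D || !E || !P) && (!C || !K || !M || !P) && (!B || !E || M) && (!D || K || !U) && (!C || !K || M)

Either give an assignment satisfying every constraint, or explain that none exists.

B=F, P=T, D=T, M=F, U=F, N=F, K=F, E=F, C=F

Unit clause (!K) forces K = False.
Unit clause (P) forces P = True.
In (!C || !P) only !C is left, so C = False.
Unit clause (!E) forces E = False.
Unit clause (D) forces D = True.
In (!B || !D) only !B is left, so B = False.
In (!D || K || !U) only !U is left, so U = False.
In (!N || U) only !N is left, so N = False.
Set M = False.
All clauses satisfied.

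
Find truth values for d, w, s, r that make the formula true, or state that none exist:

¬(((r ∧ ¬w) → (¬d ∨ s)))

d=T, w=F, s=F, r=T

  ¬(((r ∧ ¬w) → (¬d ∨ s))) = True
    (r ∧ ¬w) → (¬d ∨ s) = False
      r ∧ ¬w = True
        ¬w = True
      ¬d ∨ s = False
        ¬d = False
The formula evaluates to True.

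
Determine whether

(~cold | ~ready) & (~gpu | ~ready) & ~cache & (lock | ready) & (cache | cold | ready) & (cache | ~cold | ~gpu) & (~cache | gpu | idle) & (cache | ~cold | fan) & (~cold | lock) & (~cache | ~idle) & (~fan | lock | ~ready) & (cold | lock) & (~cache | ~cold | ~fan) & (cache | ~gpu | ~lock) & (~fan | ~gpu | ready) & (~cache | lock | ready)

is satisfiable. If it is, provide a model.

idle: True, lock: True, gpu: False, ready: True, cache: False, fan: False, cold: False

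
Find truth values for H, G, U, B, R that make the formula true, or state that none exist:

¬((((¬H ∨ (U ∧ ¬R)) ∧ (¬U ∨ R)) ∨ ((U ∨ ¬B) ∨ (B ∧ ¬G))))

H = True; G = True; U = False; B = True; R = False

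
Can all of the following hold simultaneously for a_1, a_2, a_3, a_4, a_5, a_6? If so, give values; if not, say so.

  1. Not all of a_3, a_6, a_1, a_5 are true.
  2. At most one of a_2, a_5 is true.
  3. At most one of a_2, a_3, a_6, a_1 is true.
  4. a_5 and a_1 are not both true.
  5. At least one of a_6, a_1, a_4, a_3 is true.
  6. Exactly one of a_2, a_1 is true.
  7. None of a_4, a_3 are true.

a_1 = True, a_2 = False, a_3 = False, a_4 = False, a_5 = False, a_6 = False

  (1) {a_3, a_6, a_1, a_5}: 1/4 true — not all ✓
  (2) {a_2, a_5}: 0 true — at most one ✓
  (3) {a_2, a_3, a_6, a_1}: 1 true — at most one ✓
  (4) a_5=F, a_1=T — not both ✓
  (5) {a_6, a_1, a_4, a_3}: 1 true — at least one ✓
  (6) {a_2, a_1}: 1 true — exactly one ✓
  (7) {a_4, a_3}: 0 true — none ✓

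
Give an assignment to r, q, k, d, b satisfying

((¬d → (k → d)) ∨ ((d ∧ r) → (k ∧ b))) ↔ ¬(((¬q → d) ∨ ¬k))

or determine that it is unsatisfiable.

r = True, q = False, k = True, d = False, b = False

  ((¬d → (k → d)) ∨ ((d ∧ r) → (k ∧ b))) ↔ ¬(((¬q → d) ∨ ¬k)) = True
    (¬d → (k → d)) ∨ ((d ∧ r) → (k ∧ b)) = True
      ¬d → (k → d) = False
        ¬d = True
        k → d = False
      (d ∧ r) → (k ∧ b) = True
        d ∧ r = False
        k ∧ b = False
    ¬(((¬q → d) ∨ ¬k)) = True
      (¬q → d) ∨ ¬k = False
        ¬q → d = False
          ¬q = True
        ¬k = False
The formula evaluates to True.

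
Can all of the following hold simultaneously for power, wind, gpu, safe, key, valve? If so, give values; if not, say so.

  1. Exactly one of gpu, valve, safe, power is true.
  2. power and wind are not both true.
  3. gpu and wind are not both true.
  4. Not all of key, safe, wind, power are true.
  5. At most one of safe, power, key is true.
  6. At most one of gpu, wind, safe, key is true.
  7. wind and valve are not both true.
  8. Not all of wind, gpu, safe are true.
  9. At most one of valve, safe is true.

power: False, wind: False, gpu: False, safe: True, key: False, valve: False

  (1) {gpu, valve, safe, power}: 1 true — exactly one ✓
  (2) power=F, wind=F — not both ✓
  (3) gpu=F, wind=F — not both ✓
  (4) {key, safe, wind, power}: 1/4 true — not all ✓
  (5) {safe, power, key}: 1 true — at most one ✓
  (6) {gpu, wind, safe, key}: 1 true — at most one ✓
  (7) wind=F, valve=F — not both ✓
  (8) {wind, gpu, safe}: 1/3 true — not all ✓
  (9) {valve, safe}: 1 true — at most one ✓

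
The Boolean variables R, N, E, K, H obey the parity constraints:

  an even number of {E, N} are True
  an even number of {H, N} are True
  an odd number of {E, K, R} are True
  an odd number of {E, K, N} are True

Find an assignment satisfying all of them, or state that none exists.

R: True; N: True; E: True; K: True; H: True

{E, N}: 2 true → even ✓
{H, N}: 2 true → even ✓
{E, K, R}: 3 true → odd ✓
{E, K, N}: 3 true → odd ✓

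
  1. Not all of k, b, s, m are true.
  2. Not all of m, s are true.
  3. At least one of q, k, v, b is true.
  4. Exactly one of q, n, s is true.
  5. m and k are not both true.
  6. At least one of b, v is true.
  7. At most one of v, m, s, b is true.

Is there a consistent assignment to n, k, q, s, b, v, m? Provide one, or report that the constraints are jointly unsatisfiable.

n: True, k: True, q: False, s: False, b: True, v: False, m: False

  (1) {k, b, s, m}: 2/4 true — not all ✓
  (2) {m, s}: 0/2 true — not all ✓
  (3) {q, k, v, b}: 2 true — at least one ✓
  (4) {q, n, s}: 1 true — exactly one ✓
  (5) m=F, k=T — not both ✓
  (6) {b, v}: 1 true — at least one ✓
  (7) {v, m, s, b}: 1 true — at most one ✓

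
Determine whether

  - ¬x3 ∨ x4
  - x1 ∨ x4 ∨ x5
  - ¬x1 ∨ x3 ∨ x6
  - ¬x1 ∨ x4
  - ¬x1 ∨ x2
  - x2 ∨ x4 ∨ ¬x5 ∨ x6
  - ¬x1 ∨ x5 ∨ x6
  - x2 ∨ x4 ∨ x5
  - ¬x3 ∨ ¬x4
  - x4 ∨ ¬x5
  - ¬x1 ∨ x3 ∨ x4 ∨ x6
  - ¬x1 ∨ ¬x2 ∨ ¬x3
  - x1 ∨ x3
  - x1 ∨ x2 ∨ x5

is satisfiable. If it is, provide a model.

x1=T, x2=T, x3=F, x4=T, x5=F, x6=T

Try x1 = False:
  (x1 ∨ x3) forces x3 = True.
  (¬x3 ∨ x4) forces x4 = True.
  clause (¬x3 ∨ ¬x4) is falsified — backtrack.
So x1 = True.
  then (¬x1 ∨ x4) forces x4 = True.
  then (¬x1 ∨ x2) forces x2 = True.
  then (¬x3 ∨ ¬x4) forces x3 = False.
  then (¬x1 ∨ x3 ∨ x6) forces x6 = True.
Set x5 = False.
All clauses satisfied.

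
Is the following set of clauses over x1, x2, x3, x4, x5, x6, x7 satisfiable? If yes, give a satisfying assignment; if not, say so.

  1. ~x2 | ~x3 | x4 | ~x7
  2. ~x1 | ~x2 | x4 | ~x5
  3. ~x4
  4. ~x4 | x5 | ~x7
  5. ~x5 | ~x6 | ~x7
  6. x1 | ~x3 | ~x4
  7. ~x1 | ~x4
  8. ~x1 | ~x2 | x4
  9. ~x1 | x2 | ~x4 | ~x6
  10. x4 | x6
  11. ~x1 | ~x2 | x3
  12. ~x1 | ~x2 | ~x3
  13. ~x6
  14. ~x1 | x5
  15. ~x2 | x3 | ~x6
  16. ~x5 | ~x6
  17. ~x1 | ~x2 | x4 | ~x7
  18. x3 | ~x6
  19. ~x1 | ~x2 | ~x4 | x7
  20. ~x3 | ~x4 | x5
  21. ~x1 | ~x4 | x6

No satisfying assignment exists.

Case x4 = True:
  Clause (~x4) is falsified — contradiction.
Case x4 = False:
  (x4 | x6) forces x6 = True.
  Clause (~x6) is falsified — contradiction.
Both cases fail, so the formula is unsatisfiable.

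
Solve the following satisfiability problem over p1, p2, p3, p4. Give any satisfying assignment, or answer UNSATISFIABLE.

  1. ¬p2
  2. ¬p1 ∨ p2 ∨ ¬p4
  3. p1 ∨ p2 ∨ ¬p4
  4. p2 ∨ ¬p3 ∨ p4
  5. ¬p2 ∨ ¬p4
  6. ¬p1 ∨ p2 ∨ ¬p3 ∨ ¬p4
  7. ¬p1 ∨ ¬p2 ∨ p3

p1: False, p2: False, p3: False, p4: False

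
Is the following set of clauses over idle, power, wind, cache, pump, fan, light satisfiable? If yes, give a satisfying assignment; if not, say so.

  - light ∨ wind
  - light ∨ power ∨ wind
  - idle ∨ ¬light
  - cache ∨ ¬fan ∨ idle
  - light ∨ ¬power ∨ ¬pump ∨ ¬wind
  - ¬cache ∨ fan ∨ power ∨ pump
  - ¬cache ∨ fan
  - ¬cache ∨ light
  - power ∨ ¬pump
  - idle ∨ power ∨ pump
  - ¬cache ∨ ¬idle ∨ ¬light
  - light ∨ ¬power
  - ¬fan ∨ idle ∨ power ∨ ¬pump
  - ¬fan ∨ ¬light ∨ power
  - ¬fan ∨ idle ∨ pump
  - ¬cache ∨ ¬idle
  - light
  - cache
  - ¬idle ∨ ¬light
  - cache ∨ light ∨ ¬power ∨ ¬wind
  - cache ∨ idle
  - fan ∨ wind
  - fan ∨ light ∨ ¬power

Unsatisfiable — no assignment works.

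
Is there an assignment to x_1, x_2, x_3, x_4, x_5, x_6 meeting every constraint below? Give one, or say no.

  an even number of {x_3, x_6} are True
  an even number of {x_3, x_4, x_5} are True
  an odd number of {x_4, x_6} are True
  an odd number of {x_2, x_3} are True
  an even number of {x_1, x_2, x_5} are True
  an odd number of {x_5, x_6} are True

x_1 = False; x_2 = True; x_3 = False; x_4 = True; x_5 = True; x_6 = False

{x_3, x_6}: 0 true → even ✓
{x_3, x_4, x_5}: 2 true → even ✓
{x_4, x_6}: 1 true → odd ✓
{x_2, x_3}: 1 true → odd ✓
{x_1, x_2, x_5}: 2 true → even ✓
{x_5, x_6}: 1 true → odd ✓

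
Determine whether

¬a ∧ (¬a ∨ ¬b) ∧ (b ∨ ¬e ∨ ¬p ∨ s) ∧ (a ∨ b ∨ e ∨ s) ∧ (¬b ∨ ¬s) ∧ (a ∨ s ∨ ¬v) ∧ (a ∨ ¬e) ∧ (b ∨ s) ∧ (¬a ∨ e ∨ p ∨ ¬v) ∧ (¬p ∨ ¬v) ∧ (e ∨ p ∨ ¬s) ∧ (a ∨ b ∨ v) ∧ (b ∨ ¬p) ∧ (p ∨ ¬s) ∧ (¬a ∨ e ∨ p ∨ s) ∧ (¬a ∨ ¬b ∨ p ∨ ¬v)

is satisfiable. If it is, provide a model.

Unit clause (¬a) forces a = False.
In (a ∨ ¬e) only ¬e is left, so e = False.
Set b = True.
  then (¬b ∨ ¬s) forces s = False.
  then (a ∨ s ∨ ¬v) forces v = False.
Set p = True.
All clauses satisfied.

b = True; p = True; a = False; v = False; e = False; s = False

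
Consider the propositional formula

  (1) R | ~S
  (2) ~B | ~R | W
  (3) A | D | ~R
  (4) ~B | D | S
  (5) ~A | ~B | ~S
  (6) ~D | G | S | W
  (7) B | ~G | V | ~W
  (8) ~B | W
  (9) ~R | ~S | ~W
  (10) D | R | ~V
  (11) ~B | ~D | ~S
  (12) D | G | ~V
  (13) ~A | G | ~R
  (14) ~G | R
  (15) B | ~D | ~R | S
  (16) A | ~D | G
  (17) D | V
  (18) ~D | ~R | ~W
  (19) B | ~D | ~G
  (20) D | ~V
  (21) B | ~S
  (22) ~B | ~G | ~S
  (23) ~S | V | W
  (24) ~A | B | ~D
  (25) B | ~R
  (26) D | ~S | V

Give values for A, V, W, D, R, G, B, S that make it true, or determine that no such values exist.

A = True, V = False, W = True, D = True, R = False, G = False, B = True, S = False

Set A = True.
Set V = False.
  then (D | V) forces D = True.
  then (~A | B | ~D) forces B = True.
  then (~A | ~B | ~S) forces S = False.
  then (~B | W) forces W = True.
  then (~D | ~R | ~W) forces R = False.
  then (~G | R) forces G = False.
All clauses satisfied.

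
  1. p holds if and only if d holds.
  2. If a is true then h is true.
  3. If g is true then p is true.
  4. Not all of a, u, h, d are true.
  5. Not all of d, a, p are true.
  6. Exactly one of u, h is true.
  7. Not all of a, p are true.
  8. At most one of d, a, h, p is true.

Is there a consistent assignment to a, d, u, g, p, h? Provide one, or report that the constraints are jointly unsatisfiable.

a: False; d: False; u: True; g: False; p: False; h: False

  (1) p=F, d=F — same ✓
  (2) a=F ⇒ h: vacuous ✓
  (3) g=F ⇒ p: vacuous ✓
  (4) {a, u, h, d}: 1/4 true — not all ✓
  (5) {d, a, p}: 0/3 true — not all ✓
  (6) {u, h}: 1 true — exactly one ✓
  (7) {a, p}: 0/2 true — not all ✓
  (8) {d, a, h, p}: 0 true — at most one ✓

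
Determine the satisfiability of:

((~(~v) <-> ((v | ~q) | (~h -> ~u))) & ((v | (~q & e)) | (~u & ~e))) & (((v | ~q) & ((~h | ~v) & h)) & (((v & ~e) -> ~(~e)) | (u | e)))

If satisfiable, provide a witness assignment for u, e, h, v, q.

Case h = True: the formula simplifies to (~(~v) & ((v | (~q & e)) | (~u & ~e))) & (((v | ~q) & ~v) & (((v & ~e) -> ~(~e)) | (u | e))).
  v = True: the conjunct ~v is False.
  v = False: the conjunct ~(~v) becomes ~(~False) = False.
Case h = False: the conjunct h is False.
Both cases fail — unsatisfiable.

Unsatisfiable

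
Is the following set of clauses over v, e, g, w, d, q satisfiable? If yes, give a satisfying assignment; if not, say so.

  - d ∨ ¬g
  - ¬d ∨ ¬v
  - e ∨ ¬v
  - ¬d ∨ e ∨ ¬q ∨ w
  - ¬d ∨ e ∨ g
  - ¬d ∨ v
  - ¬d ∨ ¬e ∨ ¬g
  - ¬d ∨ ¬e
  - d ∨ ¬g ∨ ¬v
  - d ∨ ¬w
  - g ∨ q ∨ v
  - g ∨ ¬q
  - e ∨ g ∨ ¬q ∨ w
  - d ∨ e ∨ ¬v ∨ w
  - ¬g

Unit clause (¬g) forces g = False.
In (g ∨ ¬q) only ¬q is left, so q = False.
In (g ∨ q ∨ v) only v is left, so v = True.
In (¬d ∨ ¬v) only ¬d is left, so d = False.
In (e ∨ ¬v) only e is left, so e = True.
In (d ∨ ¬w) only ¬w is left, so w = False.
All clauses satisfied.

v = True; e = True; g = False; w = False; d = False; q = False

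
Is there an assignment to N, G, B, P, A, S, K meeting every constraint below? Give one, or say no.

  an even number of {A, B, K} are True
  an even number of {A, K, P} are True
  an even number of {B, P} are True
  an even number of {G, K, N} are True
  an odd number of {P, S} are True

N: False, G: True, B: True, P: True, A: False, S: False, K: True

{A, B, K}: 2 true → even ✓
{A, K, P}: 2 true → even ✓
{B, P}: 2 true → even ✓
{G, K, N}: 2 true → even ✓
{P, S}: 1 true → odd ✓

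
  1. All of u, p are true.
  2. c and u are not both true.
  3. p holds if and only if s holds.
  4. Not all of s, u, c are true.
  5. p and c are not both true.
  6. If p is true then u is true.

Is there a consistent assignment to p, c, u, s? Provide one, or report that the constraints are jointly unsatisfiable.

p=T; c=F; u=T; s=T

  (1) {u, p}: all 2 true ✓
  (2) c=F, u=T — not both ✓
  (3) p=T, s=T — same ✓
  (4) {s, u, c}: 2/3 true — not all ✓
  (5) p=T, c=F — not both ✓
  (6) p=T ⇒ u: T ✓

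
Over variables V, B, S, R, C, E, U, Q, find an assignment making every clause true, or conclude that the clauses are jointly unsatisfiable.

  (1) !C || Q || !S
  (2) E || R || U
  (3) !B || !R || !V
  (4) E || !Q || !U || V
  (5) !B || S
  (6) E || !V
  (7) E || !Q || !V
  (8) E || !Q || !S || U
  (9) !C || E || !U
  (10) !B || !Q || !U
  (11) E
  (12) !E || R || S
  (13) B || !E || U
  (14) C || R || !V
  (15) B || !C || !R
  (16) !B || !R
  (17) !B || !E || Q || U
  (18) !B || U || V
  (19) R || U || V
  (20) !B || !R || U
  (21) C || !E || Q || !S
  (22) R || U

V = True, B = False, S = False, R = True, C = False, E = True, U = True, Q = False

Unit clause (E) forces E = True.
Set V = True.
Set B = False.
  then (B || !E || U) forces U = True.
Set S = False.
  then (!E || R || S) forces R = True.
  then (B || !C || !R) forces C = False.
Set Q = False.
All clauses satisfied.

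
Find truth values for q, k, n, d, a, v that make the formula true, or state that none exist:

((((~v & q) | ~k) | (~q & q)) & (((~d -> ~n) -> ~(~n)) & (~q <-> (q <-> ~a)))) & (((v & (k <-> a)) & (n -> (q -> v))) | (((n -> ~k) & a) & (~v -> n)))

q=F, k=F, n=T, d=F, a=T, v=F

  (((~v & q) | ~k) | (~q & q)) & (((~d -> ~n) -> ~(~n)) & (~q <-> (q <-> ~a))) = True
    ((~v & q) | ~k) | (~q & q) = True
      (~v & q) | ~k = True
        ~v & q = False
          ~v = True
        ~k = True
      ~q & q = False
        ~q = True
    ((~d -> ~n) -> ~(~n)) & (~q <-> (q <-> ~a)) = True
      (~d -> ~n) -> ~(~n) = True
        ~d -> ~n = False
          ~d = True
          ~n = False
        ~(~n) = True
          ~n = False
      ~q <-> (q <-> ~a) = True
        ~q = True
        q <-> ~a = True
          ~a = False
  ((v & (k <-> a)) & (n -> (q -> v))) | (((n -> ~k) & a) & (~v -> n)) = True
    (v & (k <-> a)) & (n -> (q -> v)) = False
      v & (k <-> a) = False
        k <-> a = False
      n -> (q -> v) = True
        q -> v = True
    ((n -> ~k) & a) & (~v -> n) = True
      (n -> ~k) & a = True
        n -> ~k = True
          ~k = True
      ~v -> n = True
        ~v = True
Both conjuncts True, so the formula holds.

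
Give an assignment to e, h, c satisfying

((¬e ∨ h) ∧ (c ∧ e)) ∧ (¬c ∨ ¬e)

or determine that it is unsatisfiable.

Case e = True: the formula simplifies to (h ∧ c) ∧ ¬c.
  c = True: the conjunct ¬c is False.
  c = False: the conjunct c is False.
Case e = False: the conjunct e is False.
Both cases fail — unsatisfiable.

Unsatisfiable — no assignment works.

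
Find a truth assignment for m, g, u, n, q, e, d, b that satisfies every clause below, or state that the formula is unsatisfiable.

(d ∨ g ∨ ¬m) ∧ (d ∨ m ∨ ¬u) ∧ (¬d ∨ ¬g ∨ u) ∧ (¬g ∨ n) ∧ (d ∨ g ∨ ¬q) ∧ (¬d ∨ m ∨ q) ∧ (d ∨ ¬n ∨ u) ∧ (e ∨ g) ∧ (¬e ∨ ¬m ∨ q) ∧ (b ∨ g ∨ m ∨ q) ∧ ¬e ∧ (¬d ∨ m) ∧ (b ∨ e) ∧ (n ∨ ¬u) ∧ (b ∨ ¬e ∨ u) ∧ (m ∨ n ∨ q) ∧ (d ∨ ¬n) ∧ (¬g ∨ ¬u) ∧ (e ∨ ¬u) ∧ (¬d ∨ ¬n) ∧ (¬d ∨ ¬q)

Case e = True:
  Clause (¬e) is falsified — contradiction.
Case e = False:
  (e ∨ g) forces g = True.
  (¬g ∨ n) forces n = True.
  (b ∨ e) forces b = True.
  (d ∨ ¬n) forces d = True.
  Clause (¬d ∨ ¬n) is falsified — contradiction.
Both cases fail, so the formula is unsatisfiable.

Unsatisfiable — no assignment works.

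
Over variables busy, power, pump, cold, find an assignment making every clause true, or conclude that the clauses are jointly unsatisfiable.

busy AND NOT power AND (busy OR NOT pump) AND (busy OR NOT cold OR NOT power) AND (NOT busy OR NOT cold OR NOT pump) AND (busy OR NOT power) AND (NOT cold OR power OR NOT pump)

Unit clause (busy) forces busy = True.
Unit clause (NOT power) forces power = False.
Set pump = True.
  then (NOT busy OR NOT cold OR NOT pump) forces cold = False.
Check each clause:
  (busy): busy holds.
  (NOT power): NOT power holds.
  (busy OR NOT pump): busy holds.
  (busy OR NOT cold OR NOT power): busy holds.
  (NOT busy OR NOT cold OR NOT pump): NOT cold holds.
  (busy OR NOT power): busy holds.
  (NOT cold OR power OR NOT pump): NOT cold holds.
All clauses satisfied.

busy=T; power=F; pump=T; cold=F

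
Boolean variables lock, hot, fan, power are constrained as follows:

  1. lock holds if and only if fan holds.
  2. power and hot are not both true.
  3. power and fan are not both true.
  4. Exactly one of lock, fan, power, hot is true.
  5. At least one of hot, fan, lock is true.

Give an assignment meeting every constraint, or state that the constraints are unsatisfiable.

lock = False, hot = True, fan = False, power = False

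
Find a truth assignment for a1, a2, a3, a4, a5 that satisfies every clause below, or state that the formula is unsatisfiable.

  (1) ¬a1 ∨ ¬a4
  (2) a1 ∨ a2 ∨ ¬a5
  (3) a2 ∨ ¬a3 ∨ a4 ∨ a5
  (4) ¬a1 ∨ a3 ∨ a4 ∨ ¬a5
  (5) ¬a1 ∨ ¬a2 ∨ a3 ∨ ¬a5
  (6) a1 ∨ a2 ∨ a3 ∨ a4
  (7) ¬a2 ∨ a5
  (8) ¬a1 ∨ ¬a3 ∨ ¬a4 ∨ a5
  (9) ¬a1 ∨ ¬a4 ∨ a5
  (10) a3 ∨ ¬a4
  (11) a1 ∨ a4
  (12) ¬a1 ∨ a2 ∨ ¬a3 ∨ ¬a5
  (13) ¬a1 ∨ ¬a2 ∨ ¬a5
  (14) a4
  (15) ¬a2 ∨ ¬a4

a1: False, a2: False, a3: True, a4: True, a5: False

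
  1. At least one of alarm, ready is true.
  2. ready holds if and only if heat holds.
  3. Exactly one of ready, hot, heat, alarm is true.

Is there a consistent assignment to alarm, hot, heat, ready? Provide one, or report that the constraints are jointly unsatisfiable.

alarm = True, hot = False, heat = False, ready = False

  (1) {alarm, ready}: 1 true — at least one ✓
  (2) ready=F, heat=F — same ✓
  (3) {ready, hot, heat, alarm}: 1 true — exactly one ✓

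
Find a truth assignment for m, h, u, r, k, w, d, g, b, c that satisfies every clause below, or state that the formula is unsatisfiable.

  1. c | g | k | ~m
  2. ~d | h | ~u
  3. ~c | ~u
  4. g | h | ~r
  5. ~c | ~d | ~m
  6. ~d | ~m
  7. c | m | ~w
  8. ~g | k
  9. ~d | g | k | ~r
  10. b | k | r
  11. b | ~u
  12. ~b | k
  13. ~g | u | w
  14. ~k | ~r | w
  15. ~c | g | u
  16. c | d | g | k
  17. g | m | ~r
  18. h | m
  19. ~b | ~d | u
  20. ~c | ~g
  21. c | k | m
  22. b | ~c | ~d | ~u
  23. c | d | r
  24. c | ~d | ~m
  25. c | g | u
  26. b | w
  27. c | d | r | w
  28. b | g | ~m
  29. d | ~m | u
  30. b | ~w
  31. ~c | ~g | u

Set m = False.
  then (h | m) forces h = True.
Set u = True.
  then (~c | ~u) forces c = False.
  then (c | m | ~w) forces w = False.
  then (b | ~u) forces b = True.
  then (~b | k) forces k = True.
  then (~k | ~r | w) forces r = False.
  then (c | d | r) forces d = True.
Set g = False.
All clauses satisfied.

m = False, h = True, u = True, r = False, k = True, w = False, d = True, g = False, b = True, c = False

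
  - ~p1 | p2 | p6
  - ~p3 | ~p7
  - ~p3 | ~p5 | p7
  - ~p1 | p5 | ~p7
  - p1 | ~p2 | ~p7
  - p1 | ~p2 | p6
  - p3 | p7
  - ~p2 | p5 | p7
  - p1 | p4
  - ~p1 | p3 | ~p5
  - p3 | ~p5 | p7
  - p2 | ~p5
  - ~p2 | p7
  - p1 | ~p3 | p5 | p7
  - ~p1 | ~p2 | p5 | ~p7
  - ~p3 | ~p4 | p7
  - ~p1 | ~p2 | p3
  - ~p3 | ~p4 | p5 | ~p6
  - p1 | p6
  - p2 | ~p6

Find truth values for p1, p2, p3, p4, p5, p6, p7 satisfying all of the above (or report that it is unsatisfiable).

No satisfying assignment exists.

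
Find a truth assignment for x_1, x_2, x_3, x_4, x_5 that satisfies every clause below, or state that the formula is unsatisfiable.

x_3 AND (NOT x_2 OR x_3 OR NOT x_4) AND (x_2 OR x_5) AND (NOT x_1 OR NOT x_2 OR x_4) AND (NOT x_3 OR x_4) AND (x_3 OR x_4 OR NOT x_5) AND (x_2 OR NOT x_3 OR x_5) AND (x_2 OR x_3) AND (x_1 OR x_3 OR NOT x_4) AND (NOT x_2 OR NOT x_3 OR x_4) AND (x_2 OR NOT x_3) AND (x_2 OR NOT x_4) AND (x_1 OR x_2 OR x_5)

x_1: True, x_2: True, x_3: True, x_4: True, x_5: False

Unit clause (x_3) forces x_3 = True.
In (NOT x_3 OR x_4) only x_4 is left, so x_4 = True.
In (x_2 OR NOT x_3) only x_2 is left, so x_2 = True.
Set x_1 = True.
Set x_5 = False.
All clauses satisfied.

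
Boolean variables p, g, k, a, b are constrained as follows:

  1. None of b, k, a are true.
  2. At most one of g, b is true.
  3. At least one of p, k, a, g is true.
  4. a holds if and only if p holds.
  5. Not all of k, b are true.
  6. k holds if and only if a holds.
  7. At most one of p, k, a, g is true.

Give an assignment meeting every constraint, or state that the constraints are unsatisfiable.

p=F; g=T; k=F; a=F; b=F

  (1) {b, k, a}: 0 true — none ✓
  (2) {g, b}: 1 true — at most one ✓
  (3) {p, k, a, g}: 1 true — at least one ✓
  (4) a=F, p=F — same ✓
  (5) {k, b}: 0/2 true — not all ✓
  (6) k=F, a=F — same ✓
  (7) {p, k, a, g}: 1 true — at most one ✓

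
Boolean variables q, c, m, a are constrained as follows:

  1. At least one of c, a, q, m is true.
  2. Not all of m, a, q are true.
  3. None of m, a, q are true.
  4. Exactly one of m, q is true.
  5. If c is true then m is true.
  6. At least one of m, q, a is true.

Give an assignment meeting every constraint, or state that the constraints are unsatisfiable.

UNSATISFIABLE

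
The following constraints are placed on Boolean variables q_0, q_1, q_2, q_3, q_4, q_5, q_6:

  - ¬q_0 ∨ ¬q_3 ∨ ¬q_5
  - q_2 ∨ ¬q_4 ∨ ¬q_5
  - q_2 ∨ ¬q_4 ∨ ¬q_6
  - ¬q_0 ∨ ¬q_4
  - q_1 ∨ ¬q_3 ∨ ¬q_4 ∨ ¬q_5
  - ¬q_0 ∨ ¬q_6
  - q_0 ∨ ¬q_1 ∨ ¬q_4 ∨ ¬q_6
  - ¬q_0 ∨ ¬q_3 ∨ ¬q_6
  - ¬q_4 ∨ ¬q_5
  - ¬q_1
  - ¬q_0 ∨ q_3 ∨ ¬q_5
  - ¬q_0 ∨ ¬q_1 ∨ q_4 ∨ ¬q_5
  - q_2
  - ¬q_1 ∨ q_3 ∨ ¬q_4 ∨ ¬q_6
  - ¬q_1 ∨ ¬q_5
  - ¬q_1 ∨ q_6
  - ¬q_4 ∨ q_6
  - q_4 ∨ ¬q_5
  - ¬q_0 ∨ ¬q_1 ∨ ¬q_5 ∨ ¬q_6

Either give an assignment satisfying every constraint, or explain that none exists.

Unit clause (¬q_1) forces q_1 = False.
Unit clause (q_2) forces q_2 = True.
Set q_0 = True.
  then (¬q_0 ∨ ¬q_4) forces q_4 = False.
  then (¬q_0 ∨ ¬q_6) forces q_6 = False.
  then (q_4 ∨ ¬q_5) forces q_5 = False.
Set q_3 = False.
All clauses satisfied.

q_0 = True, q_1 = False, q_2 = True, q_3 = False, q_4 = False, q_5 = False, q_6 = False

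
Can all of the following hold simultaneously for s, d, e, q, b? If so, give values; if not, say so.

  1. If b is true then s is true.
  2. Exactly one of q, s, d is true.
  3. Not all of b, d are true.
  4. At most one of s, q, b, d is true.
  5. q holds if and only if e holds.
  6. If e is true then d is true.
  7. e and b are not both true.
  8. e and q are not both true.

s = False, d = True, e = False, q = False, b = False

  (1) b=F ⇒ s: vacuous ✓
  (2) {q, s, d}: 1 true — exactly one ✓
  (3) {b, d}: 1/2 true — not all ✓
  (4) {s, q, b, d}: 1 true — at most one ✓
  (5) q=F, e=F — same ✓
  (6) e=F ⇒ d: vacuous ✓
  (7) e=F, b=F — not both ✓
  (8) e=F, q=F — not both ✓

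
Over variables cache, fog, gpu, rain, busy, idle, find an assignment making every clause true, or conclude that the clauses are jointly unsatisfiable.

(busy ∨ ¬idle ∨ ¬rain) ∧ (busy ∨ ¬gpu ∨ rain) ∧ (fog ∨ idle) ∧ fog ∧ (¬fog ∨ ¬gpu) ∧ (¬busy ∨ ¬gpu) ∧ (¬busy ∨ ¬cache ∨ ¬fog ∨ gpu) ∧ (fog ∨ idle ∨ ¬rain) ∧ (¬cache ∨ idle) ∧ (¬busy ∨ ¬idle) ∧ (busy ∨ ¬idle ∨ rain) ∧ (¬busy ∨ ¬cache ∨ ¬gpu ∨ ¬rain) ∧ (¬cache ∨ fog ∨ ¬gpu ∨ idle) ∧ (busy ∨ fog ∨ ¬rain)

Unit clause (fog) forces fog = True.
In (¬fog ∨ ¬gpu) only ¬gpu is left, so gpu = False.
Try cache = True:
  (¬busy ∨ ¬cache ∨ ¬fog ∨ gpu) forces busy = False.
  (¬cache ∨ idle) forces idle = True.
  (busy ∨ ¬idle ∨ ¬rain) forces rain = False.
  clause (busy ∨ ¬idle ∨ rain) is falsified — backtrack.
So cache = False.
Set rain = False.
Set busy = False.
  then (busy ∨ ¬idle ∨ rain) forces idle = False.
All clauses satisfied.

cache = False; fog = True; gpu = False; rain = False; busy = False; idle = False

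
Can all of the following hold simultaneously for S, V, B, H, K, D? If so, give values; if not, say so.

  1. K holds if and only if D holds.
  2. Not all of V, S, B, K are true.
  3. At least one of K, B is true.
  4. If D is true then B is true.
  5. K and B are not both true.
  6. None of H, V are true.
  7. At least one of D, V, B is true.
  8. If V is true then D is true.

S = False, V = False, B = True, H = False, K = False, D = False

  (1) K=F, D=F — same ✓
  (2) {V, S, B, K}: 1/4 true — not all ✓
  (3) {K, B}: 1 true — at least one ✓
  (4) D=F ⇒ B: vacuous ✓
  (5) K=F, B=T — not both ✓
  (6) {H, V}: 0 true — none ✓
  (7) {D, V, B}: 1 true — at least one ✓
  (8) V=F ⇒ D: vacuous ✓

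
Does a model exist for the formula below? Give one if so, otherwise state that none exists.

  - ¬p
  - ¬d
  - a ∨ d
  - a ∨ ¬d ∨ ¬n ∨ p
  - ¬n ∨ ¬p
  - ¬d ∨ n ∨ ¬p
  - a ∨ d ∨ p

a = True, p = False, n = True, d = False

Unit clause (¬p) forces p = False.
Unit clause (¬d) forces d = False.
In (a ∨ d) only a is left, so a = True.
Set n = True.
All clauses satisfied.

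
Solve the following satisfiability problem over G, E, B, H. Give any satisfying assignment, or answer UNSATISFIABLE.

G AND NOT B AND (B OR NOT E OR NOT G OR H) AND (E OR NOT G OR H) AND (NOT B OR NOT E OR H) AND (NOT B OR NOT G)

Unit clause (G) forces G = True.
Unit clause (NOT B) forces B = False.
Set E = True.
  then (B OR NOT E OR NOT G OR H) forces H = True.
All clauses satisfied.

G = True, E = True, B = False, H = True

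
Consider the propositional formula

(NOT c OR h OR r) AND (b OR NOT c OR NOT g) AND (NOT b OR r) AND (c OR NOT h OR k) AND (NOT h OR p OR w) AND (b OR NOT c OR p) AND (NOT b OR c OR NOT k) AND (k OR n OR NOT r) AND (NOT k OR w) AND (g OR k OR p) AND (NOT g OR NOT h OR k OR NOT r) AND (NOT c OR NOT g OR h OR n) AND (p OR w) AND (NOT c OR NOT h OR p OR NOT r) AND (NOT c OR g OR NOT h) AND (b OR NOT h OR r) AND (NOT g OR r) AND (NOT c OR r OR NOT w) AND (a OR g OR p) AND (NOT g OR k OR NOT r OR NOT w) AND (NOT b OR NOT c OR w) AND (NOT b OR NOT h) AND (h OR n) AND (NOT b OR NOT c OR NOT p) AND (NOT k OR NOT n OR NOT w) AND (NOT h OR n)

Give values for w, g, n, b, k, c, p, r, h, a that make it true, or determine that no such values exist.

w=F; g=F; n=T; b=F; k=F; c=T; p=T; r=T; h=F; a=F

Set w = False.
  then (NOT k OR w) forces k = False.
  then (p OR w) forces p = True.
Set g = False.
Try n = False:
  (k OR n OR NOT r) forces r = False.
  (NOT b OR r) forces b = False.
  (b OR NOT h OR r) forces h = False.
  clause (h OR n) is falsified — backtrack.
So n = True.
Set b = False.
Set c = True.
  then (NOT c OR g OR NOT h) forces h = False.
  then (NOT c OR h OR r) forces r = True.
Set a = False.
All clauses satisfied.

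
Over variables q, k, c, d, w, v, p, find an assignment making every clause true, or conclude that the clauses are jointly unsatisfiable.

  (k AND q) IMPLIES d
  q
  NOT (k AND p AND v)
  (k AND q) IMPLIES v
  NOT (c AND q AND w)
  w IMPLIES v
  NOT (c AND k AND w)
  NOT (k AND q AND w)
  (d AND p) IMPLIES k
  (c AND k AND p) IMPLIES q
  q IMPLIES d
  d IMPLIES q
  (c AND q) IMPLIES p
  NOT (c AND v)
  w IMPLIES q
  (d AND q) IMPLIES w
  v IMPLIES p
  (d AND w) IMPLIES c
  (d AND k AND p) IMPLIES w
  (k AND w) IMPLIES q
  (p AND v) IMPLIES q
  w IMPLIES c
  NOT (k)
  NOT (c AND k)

The formula is unsatisfiable.

Case q = True:
  (NOT k) forces k = False.
  (d OR NOT q) forces d = True.
  (NOT d OR NOT q OR w) forces w = True.
  (NOT c OR NOT q OR NOT w) forces c = False.
  Clause (c OR NOT w) is falsified — contradiction.
Case q = False:
  Clause (q) is falsified — contradiction.
Both cases fail, so the formula is unsatisfiable.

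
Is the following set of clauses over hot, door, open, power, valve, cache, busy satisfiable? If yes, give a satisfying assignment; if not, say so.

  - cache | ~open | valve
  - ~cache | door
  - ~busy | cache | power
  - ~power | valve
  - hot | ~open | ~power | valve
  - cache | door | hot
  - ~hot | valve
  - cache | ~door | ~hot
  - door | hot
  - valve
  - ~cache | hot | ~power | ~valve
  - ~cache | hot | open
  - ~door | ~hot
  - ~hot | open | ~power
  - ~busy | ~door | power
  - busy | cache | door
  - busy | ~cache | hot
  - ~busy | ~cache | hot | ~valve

hot: False; door: True; open: True; power: False; valve: True; cache: False; busy: False

Unit clause (valve) forces valve = True.
Set hot = False.
  then (door | hot) forces door = True.
Set open = True.
Set power = False.
  then (~busy | ~door | power) forces busy = False.
  then (busy | ~cache | hot) forces cache = False.
All clauses satisfied.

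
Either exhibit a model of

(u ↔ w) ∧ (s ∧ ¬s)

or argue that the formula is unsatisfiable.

Unsatisfiable — no assignment works.

Case s = True: the conjunct ¬s is False.
Case s = False: the conjunct s is False.
Both cases fail — unsatisfiable.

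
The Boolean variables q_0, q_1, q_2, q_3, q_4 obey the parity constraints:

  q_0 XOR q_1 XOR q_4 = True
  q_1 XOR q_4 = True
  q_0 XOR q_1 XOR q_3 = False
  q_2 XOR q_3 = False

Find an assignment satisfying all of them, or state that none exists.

q_0 = False; q_1 = False; q_2 = False; q_3 = False; q_4 = True

q_0 XOR q_1 XOR q_4 = F XOR F XOR T = True ✓
q_1 XOR q_4 = F XOR T = True ✓
q_0 XOR q_1 XOR q_3 = F XOR F XOR F = False ✓
q_2 XOR q_3 = F XOR F = False ✓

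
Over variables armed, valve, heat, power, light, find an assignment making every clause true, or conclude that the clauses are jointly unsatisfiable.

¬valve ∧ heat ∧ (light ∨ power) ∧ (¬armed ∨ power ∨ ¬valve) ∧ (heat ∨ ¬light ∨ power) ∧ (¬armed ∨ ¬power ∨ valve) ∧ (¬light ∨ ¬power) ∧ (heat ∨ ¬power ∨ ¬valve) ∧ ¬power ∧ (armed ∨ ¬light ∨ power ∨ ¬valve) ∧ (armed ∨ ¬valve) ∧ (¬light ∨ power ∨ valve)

No satisfying assignment exists.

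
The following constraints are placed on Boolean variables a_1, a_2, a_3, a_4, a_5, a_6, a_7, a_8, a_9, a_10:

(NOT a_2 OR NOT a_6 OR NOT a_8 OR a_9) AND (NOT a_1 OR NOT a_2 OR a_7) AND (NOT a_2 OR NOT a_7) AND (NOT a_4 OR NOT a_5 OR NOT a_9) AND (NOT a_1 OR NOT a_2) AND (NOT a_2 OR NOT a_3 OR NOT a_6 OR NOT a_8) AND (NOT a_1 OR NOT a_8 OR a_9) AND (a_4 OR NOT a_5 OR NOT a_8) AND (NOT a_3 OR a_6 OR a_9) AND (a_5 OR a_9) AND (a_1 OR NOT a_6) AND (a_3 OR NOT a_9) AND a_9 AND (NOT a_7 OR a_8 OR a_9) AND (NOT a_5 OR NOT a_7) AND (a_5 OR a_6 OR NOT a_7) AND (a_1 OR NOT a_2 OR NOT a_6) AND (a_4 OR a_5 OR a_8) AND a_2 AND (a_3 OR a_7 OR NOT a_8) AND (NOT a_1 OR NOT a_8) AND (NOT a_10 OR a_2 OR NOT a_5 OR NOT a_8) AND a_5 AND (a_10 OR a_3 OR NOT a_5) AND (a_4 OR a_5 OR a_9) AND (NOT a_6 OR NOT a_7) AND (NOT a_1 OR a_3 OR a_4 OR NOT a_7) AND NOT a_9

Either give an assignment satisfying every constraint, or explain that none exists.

The formula is unsatisfiable.

Case a_9 = True:
  Clause (NOT a_9) is falsified — contradiction.
Case a_9 = False:
  Clause (a_9) is falsified — contradiction.
Both cases fail, so the formula is unsatisfiable.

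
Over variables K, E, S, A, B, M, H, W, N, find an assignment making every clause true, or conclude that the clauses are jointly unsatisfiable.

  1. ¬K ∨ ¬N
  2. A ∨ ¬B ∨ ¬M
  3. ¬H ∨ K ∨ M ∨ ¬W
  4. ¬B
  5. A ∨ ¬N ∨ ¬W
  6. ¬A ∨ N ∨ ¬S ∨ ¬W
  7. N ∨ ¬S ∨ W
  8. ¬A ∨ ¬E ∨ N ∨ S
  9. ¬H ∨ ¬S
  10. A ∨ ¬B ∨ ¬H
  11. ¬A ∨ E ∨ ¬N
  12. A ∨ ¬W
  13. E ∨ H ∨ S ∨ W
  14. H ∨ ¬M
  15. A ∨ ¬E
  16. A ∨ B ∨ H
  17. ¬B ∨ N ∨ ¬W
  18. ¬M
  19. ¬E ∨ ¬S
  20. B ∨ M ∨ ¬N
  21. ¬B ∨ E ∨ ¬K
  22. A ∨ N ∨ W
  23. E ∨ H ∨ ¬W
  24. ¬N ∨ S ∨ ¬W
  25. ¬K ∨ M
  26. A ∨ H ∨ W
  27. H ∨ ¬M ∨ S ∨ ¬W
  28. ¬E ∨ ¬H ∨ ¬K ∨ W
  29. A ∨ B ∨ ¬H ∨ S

K=F, E=F, S=F, A=T, B=F, M=F, H=T, W=F, N=F

Unit clause (¬B) forces B = False.
Unit clause (¬M) forces M = False.
In (B ∨ M ∨ ¬N) only ¬N is left, so N = False.
In (¬K ∨ M) only ¬K is left, so K = False.
Try E = True:
  (A ∨ ¬E) forces A = True.
  (¬A ∨ ¬E ∨ N ∨ S) forces S = True.
  clause (¬E ∨ ¬S) is falsified — backtrack.
So E = False.
Try S = True:
  (N ∨ ¬S ∨ W) forces W = True.
  (¬H ∨ K ∨ M ∨ ¬W) forces H = False.
  clause (E ∨ H ∨ ¬W) is falsified — backtrack.
So S = False.
Set A = True.
Try H = False:
  (E ∨ H ∨ S ∨ W) forces W = True.
  clause (E ∨ H ∨ ¬W) is falsified — backtrack.
So H = True.
  then (¬H ∨ K ∨ M ∨ ¬W) forces W = False.
All clauses satisfied.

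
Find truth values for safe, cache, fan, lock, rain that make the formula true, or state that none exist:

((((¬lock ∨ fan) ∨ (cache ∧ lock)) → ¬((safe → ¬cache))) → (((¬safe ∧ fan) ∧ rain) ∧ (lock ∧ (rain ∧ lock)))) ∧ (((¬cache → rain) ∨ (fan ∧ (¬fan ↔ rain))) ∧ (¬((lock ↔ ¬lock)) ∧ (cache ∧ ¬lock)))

safe = False, cache = True, fan = False, lock = False, rain = False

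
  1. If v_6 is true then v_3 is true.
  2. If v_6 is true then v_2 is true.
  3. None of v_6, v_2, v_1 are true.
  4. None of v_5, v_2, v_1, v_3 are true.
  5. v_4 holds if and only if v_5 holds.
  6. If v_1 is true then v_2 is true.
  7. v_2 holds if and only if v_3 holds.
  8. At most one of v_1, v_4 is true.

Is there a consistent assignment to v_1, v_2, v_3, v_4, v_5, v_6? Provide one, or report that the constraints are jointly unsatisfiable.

v_1: False, v_2: False, v_3: False, v_4: False, v_5: False, v_6: False

  (1) v_6=F ⇒ v_3: vacuous ✓
  (2) v_6=F ⇒ v_2: vacuous ✓
  (3) {v_6, v_2, v_1}: 0 true — none ✓
  (4) {v_5, v_2, v_1, v_3}: 0 true — none ✓
  (5) v_4=F, v_5=F — same ✓
  (6) v_1=F ⇒ v_2: vacuous ✓
  (7) v_2=F, v_3=F — same ✓
  (8) {v_1, v_4}: 0 true — at most one ✓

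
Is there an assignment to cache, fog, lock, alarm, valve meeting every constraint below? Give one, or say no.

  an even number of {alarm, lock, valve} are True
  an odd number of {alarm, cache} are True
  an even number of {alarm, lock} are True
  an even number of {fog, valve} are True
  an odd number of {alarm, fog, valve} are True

cache = False; fog = False; lock = True; alarm = True; valve = False

{alarm, lock, valve}: 2 true → even ✓
{alarm, cache}: 1 true → odd ✓
{alarm, lock}: 2 true → even ✓
{fog, valve}: 0 true → even ✓
{alarm, fog, valve}: 1 true → odd ✓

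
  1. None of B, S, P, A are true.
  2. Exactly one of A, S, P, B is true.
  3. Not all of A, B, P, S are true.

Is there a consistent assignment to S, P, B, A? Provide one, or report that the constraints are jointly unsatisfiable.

Case S = True:
  Constraint (1) is violated (S=T) — contradiction.
Case S = False:
  (1) forces B = False.
  (1) forces P = False.
  (1) forces A = False.
  Constraint (2) is violated (A=F, S=F, P=F, B=F) — contradiction.
Both cases fail — unsatisfiable.

Unsatisfiable — no assignment works.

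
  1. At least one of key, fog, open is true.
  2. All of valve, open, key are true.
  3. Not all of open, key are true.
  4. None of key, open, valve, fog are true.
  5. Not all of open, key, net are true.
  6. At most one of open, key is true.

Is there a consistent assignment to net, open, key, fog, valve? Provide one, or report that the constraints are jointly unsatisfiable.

No satisfying assignment exists.

Case open = True:
  Constraint (4) is violated (open=T) — contradiction.
Case open = False:
  Constraint (2) is violated (open=F) — contradiction.
Both cases fail — unsatisfiable.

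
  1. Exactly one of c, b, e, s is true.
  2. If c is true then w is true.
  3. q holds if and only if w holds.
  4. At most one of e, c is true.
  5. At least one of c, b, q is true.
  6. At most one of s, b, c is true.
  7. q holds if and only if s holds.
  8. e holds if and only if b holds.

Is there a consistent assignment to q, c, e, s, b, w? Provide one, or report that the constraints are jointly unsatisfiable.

q = True; c = False; e = False; s = True; b = False; w = True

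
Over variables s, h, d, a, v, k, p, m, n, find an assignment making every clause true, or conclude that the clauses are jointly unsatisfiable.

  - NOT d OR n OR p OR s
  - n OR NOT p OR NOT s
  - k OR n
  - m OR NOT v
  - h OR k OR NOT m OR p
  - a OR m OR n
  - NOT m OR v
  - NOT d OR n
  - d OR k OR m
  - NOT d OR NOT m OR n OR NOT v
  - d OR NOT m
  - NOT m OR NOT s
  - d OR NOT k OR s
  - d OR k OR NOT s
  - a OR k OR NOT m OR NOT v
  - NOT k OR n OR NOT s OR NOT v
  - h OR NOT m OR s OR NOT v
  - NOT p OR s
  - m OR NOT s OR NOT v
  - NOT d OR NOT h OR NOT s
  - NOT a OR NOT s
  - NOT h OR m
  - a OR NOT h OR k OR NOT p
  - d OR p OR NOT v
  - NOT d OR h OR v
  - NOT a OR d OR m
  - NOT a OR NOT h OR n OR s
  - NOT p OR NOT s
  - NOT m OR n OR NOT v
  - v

s=F, h=T, d=T, a=T, v=T, k=T, p=F, m=T, n=T

Unit clause (v) forces v = True.
In (m OR NOT v) only m is left, so m = True.
In (d OR NOT m) only d is left, so d = True.
In (NOT m OR NOT s) only NOT s is left, so s = False.
In (h OR NOT m OR s OR NOT v) only h is left, so h = True.
In (NOT p OR s) only NOT p is left, so p = False.
In (NOT m OR n OR NOT v) only n is left, so n = True.
Set a = True.
Set k = True.
All clauses satisfied.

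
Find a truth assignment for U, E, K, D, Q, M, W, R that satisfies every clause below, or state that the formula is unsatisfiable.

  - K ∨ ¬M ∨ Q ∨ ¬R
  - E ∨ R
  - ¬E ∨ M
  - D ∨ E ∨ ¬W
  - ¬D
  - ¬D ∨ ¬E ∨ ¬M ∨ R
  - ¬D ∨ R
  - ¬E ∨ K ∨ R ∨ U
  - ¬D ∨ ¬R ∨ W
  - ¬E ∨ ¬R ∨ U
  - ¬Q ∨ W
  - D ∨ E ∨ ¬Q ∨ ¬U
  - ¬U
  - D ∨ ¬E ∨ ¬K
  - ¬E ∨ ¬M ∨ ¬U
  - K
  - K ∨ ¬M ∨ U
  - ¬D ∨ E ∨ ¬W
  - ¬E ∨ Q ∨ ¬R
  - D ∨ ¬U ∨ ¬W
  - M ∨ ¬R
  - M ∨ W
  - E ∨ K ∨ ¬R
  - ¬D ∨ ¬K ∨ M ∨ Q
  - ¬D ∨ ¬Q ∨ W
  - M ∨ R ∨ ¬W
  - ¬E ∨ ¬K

Unit clause (¬D) forces D = False.
Unit clause (¬U) forces U = False.
Unit clause (K) forces K = True.
In (¬E ∨ ¬K) only ¬E is left, so E = False.
In (E ∨ R) only R is left, so R = True.
In (D ∨ E ∨ ¬W) only ¬W is left, so W = False.
In (¬Q ∨ W) only ¬Q is left, so Q = False.
In (M ∨ ¬R) only M is left, so M = True.
All clauses satisfied.

U = False, E = False, K = True, D = False, Q = False, M = True, W = False, R = True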